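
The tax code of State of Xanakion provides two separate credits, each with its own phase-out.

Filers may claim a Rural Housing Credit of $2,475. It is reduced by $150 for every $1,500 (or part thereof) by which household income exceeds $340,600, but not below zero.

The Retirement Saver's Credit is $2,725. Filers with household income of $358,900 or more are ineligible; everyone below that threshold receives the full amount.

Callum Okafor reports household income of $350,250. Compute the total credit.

Rural Housing Credit: income exceeds $340,600 by $9,650, which is 7 full-or-partial $1,500 increments; reduction = 7 × $150 = $1,050, leaving $1,425.
Retirement Saver's Credit: $350,250 is below the $358,900 cutoff, so the full $2,725 applies.
Total: $1,425 + $2,725 = $4,150.

$4,150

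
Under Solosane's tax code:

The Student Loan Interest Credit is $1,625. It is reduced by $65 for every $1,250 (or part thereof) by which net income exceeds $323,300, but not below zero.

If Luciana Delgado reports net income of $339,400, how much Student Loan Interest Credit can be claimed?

$780

Student Loan Interest Credit: income exceeds $323,300 by $16,100, which is 13 full-or-partial $1,250 increments; reduction = 13 × $65 = $845, leaving $780.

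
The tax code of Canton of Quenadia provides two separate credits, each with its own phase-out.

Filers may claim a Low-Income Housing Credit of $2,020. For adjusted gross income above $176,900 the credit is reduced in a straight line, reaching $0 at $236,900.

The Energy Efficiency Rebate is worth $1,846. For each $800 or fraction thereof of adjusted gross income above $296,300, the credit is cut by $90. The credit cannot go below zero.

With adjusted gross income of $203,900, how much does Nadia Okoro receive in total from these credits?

Low-Income Housing Credit: $203,900 is $27,000 into a $60,000 phase-out range, leaving 33,000/60,000 of the credit: $2,020 × 33,000/60,000 = $1,111.
Energy Efficiency Rebate: $203,900 is at or below the $296,300 threshold, so the full $1,846 applies.
Total: $1,111 + $1,846 = $2,957.

$2,957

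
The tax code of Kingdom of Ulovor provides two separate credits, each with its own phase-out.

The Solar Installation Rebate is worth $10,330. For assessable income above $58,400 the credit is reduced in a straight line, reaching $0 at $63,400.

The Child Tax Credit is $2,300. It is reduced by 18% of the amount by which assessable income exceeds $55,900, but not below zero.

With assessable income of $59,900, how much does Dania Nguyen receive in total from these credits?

Solar Installation Rebate: $59,900 is $1,500 into a $5,000 phase-out range, leaving 3,500/5,000 of the credit: $10,330 × 3,500/5,000 = $7,231.
Child Tax Credit: 18% of the $4,000 excess over $55,900 is $720; credit = $2,300 − $720 = $1,580.
Total: $7,231 + $1,580 = $8,811.

$8,811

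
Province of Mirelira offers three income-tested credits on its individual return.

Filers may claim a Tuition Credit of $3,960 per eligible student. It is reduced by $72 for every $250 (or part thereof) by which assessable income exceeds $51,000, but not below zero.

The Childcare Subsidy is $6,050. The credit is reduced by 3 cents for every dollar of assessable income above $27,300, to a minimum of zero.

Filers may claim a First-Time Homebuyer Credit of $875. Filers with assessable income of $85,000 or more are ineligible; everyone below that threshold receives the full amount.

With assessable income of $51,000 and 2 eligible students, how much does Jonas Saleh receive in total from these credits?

$14,134

Tuition Credit: base = 2 × $3,960 = $7,920. $51,000 is at or below the $51,000 threshold, so the full $7,920 applies.
Childcare Subsidy: 3% of the $23,700 excess over $27,300 is $711; credit = $6,050 − $711 = $5,339.
First-Time Homebuyer Credit: $51,000 is below the $85,000 cutoff, so the full $875 applies.
Total: $7,920 + $5,339 + $875 = $14,134.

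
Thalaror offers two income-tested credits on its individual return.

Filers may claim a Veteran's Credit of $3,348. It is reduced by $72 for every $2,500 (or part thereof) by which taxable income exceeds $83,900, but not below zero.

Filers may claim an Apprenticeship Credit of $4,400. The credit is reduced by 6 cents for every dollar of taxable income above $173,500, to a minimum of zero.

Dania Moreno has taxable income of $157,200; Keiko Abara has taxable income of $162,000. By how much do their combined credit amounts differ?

Dania ($157,200): Veteran's Credit: income exceeds $83,900 by $73,300, which is 30 full-or-partial $2,500 increments; reduction = 30 × $72 = $2,160, leaving $1,188. Apprenticeship Credit: $157,200 is at or below the $173,500 threshold, so the full $4,400 applies. total $1,188 + $4,400 = $5,588
Keiko ($162,000): Veteran's Credit: income exceeds $83,900 by $78,100, which is 32 full-or-partial $2,500 increments; reduction = 32 × $72 = $2,304, leaving $1,044. Apprenticeship Credit: $162,000 is at or below the $173,500 threshold, so the full $4,400 applies. total $1,044 + $4,400 = $5,444
Difference: |$5,588 − $5,444| = $144.

$144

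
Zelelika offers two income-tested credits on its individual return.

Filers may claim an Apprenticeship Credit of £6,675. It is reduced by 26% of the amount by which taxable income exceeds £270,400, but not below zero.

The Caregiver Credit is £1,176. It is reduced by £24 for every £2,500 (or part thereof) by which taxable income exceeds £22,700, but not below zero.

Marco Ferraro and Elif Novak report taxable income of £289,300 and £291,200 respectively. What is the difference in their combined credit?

Marco (£289,300): Apprenticeship Credit: 26% of the £18,900 excess over £270,400 is £4,914; credit = £6,675 − £4,914 = £1,761. Caregiver Credit: income exceeds £22,700 by £266,600 → 107 increments × £24 = £2,568 ≥ base, so the credit is £0. total £1,761 + £0 = £1,761
Elif (£291,200): Apprenticeship Credit: 26% of the £20,800 excess over £270,400 is £5,408; credit = £6,675 − £5,408 = £1,267. Caregiver Credit: income exceeds £22,700 by £268,500 → 108 increments × £24 = £2,592 ≥ base, so the credit is £0. total £1,267 + £0 = £1,267
Difference: |£1,761 − £1,267| = £494.

£494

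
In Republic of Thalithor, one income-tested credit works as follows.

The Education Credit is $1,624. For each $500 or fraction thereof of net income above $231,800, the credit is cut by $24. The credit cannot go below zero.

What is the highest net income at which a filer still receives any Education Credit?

After 67 increments the reduction is 67 × $24 = $1,608, leaving $16; one more increment wipes it out. Increment 67 ends at excess 67 × $500 = $33,500, so the highest qualifying income is $231,800 + $33,500 = $265,300.

$265,300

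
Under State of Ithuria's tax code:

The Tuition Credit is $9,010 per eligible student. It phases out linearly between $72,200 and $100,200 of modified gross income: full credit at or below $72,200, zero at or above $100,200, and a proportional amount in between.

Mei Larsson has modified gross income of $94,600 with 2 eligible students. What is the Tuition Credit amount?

$3,604

Tuition Credit: base = 2 × $9,010 = $18,020. $94,600 is $22,400 into a $28,000 phase-out range, leaving 5,600/28,000 of the credit: $18,020 × 5,600/28,000 = $3,604.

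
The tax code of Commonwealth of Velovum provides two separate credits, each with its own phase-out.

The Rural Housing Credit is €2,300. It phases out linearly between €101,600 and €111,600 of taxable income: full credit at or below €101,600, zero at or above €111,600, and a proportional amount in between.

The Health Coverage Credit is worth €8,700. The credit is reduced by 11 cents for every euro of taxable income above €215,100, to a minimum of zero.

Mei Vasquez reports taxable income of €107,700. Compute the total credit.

€9,597

Rural Housing Credit: €107,700 is €6,100 into a €10,000 phase-out range, leaving 3,900/10,000 of the credit: €2,300 × 3,900/10,000 = €897.
Health Coverage Credit: €107,700 is at or below the €215,100 threshold, so the full €8,700 applies.
Total: €897 + €8,700 = €9,597.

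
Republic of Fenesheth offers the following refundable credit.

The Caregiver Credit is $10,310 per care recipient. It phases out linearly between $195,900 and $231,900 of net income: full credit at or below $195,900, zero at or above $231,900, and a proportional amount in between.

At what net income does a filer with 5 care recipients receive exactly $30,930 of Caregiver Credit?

Full credit = 5 × $10,310 = $51,550.
$30,930 is 30,930/51,550 of the full $51,550, so 20,620/51,550 of the $36,000 range has been used: income = $195,900 + $36,000 × 20,620/51,550 = $210,300.

$210,300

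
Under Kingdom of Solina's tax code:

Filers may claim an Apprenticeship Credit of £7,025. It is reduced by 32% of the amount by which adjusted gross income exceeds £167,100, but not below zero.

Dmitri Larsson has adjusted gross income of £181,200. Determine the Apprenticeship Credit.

Apprenticeship Credit: 32% of the £14,100 excess over £167,100 is £4,512; credit = £7,025 − £4,512 = £2,513.

£2,513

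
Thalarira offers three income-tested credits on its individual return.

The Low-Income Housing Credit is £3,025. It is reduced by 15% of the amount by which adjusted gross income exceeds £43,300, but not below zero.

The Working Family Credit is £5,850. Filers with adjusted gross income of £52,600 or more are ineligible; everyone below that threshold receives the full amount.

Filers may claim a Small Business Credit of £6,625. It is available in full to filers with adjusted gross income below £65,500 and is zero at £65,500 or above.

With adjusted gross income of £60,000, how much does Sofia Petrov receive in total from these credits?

Low-Income Housing Credit: 15% of the £16,700 excess over £43,300 is £2,505; credit = £3,025 − £2,505 = £520.
Working Family Credit: £60,000 meets or exceeds the £52,600 cutoff, so the credit is £0.
Small Business Credit: £60,000 is below the £65,500 cutoff, so the full £6,625 applies.
Total: £520 + £0 + £6,625 = £7,145.

£7,145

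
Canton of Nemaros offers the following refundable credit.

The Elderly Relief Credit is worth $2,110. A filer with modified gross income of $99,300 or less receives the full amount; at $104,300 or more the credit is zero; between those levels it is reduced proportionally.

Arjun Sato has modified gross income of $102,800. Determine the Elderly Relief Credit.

$633

Elderly Relief Credit: $102,800 is $3,500 into a $5,000 phase-out range, leaving 1,500/5,000 of the credit: $2,110 × 1,500/5,000 = $633.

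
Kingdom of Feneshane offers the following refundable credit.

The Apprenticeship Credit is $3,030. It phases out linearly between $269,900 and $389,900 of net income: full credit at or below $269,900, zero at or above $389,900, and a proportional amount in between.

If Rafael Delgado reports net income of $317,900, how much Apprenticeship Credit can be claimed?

$1,818

Apprenticeship Credit: $317,900 is $48,000 into a $120,000 phase-out range, leaving 72,000/120,000 of the credit: $3,030 × 72,000/120,000 = $1,818.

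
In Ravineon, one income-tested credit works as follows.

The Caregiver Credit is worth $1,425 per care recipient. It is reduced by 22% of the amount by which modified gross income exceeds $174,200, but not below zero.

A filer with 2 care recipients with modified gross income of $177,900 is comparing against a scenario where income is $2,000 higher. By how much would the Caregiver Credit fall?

$440

At $177,900 — base = 2 × $1,425 = $2,850. 22% of the $3,700 excess over $174,200 is $814; credit = $2,850 − $814 = $2,036.
At $179,900 — base = 2 × $1,425 = $2,850. 22% of the $5,700 excess over $174,200 is $1,254; credit = $2,850 − $1,254 = $1,596.
Lost: $2,036 − $1,596 = $440.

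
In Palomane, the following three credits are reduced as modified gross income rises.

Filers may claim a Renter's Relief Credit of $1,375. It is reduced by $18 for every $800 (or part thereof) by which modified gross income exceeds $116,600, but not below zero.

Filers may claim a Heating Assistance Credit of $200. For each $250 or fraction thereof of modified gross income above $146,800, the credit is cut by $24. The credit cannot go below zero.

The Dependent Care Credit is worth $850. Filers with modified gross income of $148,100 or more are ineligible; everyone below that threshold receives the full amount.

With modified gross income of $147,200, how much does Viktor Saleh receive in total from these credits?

Renter's Relief Credit: income exceeds $116,600 by $30,600, which is 39 full-or-partial $800 increments; reduction = 39 × $18 = $702, leaving $673.
Heating Assistance Credit: income exceeds $146,800 by $400, which is 2 full-or-partial $250 increments; reduction = 2 × $24 = $48, leaving $152.
Dependent Care Credit: $147,200 is below the $148,100 cutoff, so the full $850 applies.
Total: $673 + $152 + $850 = $1,675.

$1,675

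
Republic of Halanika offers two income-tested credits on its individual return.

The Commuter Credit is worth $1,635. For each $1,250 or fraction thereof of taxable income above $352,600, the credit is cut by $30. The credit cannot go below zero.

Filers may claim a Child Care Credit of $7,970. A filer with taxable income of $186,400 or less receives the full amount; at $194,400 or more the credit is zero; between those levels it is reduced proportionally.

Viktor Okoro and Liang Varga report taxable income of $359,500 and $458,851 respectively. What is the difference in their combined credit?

$1,455

Viktor ($359,500): Commuter Credit: income exceeds $352,600 by $6,900, which is 6 full-or-partial $1,250 increments; reduction = 6 × $30 = $180, leaving $1,455. Child Care Credit: $359,500 is at or above $194,400, so the credit is $0. total $1,455 + $0 = $1,455
Liang ($458,851): Commuter Credit: income exceeds $352,600 by $106,251 → 86 increments × $30 = $2,580 ≥ base, so the credit is $0. Child Care Credit: $458,851 is at or above $194,400, so the credit is $0. total $0 + $0 = $0
Difference: |$1,455 − $0| = $1,455.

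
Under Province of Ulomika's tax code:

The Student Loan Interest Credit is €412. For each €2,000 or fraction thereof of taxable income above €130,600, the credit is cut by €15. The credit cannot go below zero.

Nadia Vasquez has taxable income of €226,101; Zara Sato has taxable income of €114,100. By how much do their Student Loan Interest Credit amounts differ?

Nadia (€226,101): Student Loan Interest Credit: income exceeds €130,600 by €95,501 → 48 increments × €15 = €720 ≥ base, so the credit is €0.
Zara (€114,100): Student Loan Interest Credit: €114,100 is at or below the €130,600 threshold, so the full €412 applies.
Difference: |€0 − €412| = €412.

€412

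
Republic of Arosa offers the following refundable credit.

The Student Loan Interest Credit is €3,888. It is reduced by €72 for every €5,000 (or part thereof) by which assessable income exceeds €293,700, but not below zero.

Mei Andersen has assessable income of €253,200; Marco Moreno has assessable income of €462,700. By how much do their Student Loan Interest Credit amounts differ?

Mei (€253,200): Student Loan Interest Credit: €253,200 is at or below the €293,700 threshold, so the full €3,888 applies.
Marco (€462,700): Student Loan Interest Credit: income exceeds €293,700 by €169,000, which is 34 full-or-partial €5,000 increments; reduction = 34 × €72 = €2,448, leaving €1,440.
Difference: |€3,888 − €1,440| = €2,448.

€2,448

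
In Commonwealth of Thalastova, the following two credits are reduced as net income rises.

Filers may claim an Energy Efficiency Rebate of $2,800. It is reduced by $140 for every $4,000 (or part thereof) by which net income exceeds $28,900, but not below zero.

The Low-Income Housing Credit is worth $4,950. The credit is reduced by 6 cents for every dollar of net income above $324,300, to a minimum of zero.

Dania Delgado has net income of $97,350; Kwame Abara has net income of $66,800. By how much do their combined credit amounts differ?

Dania ($97,350): Energy Efficiency Rebate: income exceeds $28,900 by $68,450, which is 18 full-or-partial $4,000 increments; reduction = 18 × $140 = $2,520, leaving $280. Low-Income Housing Credit: $97,350 is at or below the $324,300 threshold, so the full $4,950 applies. total $280 + $4,950 = $5,230
Kwame ($66,800): Energy Efficiency Rebate: income exceeds $28,900 by $37,900, which is 10 full-or-partial $4,000 increments; reduction = 10 × $140 = $1,400, leaving $1,400. Low-Income Housing Credit: $66,800 is at or below the $324,300 threshold, so the full $4,950 applies. total $1,400 + $4,950 = $6,350
Difference: |$5,230 − $6,350| = $1,120.

$1,120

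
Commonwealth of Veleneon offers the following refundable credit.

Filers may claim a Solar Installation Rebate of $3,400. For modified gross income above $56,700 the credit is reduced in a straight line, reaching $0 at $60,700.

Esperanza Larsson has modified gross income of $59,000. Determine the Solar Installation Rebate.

Solar Installation Rebate: $59,000 is $2,300 into a $4,000 phase-out range, leaving 1,700/4,000 of the credit: $3,400 × 1,700/4,000 = $1,445.

$1,445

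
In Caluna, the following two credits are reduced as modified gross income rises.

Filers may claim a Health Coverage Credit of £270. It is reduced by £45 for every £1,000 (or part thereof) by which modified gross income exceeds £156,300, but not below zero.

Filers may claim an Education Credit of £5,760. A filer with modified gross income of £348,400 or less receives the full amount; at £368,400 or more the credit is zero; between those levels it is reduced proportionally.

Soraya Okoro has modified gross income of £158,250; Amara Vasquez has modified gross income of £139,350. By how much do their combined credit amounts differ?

£90

Soraya (£158,250): Health Coverage Credit: income exceeds £156,300 by £1,950, which is 2 full-or-partial £1,000 increments; reduction = 2 × £45 = £90, leaving £180. Education Credit: £158,250 is at or below the £348,400 threshold, so the full £5,760 applies. total £180 + £5,760 = £5,940
Amara (£139,350): Health Coverage Credit: £139,350 is at or below the £156,300 threshold, so the full £270 applies. Education Credit: £139,350 is at or below the £348,400 threshold, so the full £5,760 applies. total £270 + £5,760 = £6,030
Difference: |£5,940 − £6,030| = £90.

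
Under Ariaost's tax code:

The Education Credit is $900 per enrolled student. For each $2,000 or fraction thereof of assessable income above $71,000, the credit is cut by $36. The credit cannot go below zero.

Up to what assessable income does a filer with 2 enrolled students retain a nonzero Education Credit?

$169,000

Full credit = 2 × $900 = $1,800.
After 49 increments the reduction is 49 × $36 = $1,764, leaving $36; one more increment wipes it out. Increment 49 ends at excess 49 × $2,000 = $98,000, so the highest qualifying income is $71,000 + $98,000 = $169,000.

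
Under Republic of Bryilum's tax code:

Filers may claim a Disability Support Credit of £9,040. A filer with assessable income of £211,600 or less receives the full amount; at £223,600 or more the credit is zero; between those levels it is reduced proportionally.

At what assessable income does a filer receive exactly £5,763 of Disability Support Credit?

£215,950

£5,763 is 5,763/9,040 of the full £9,040, so 3,277/9,040 of the £12,000 range has been used: income = £211,600 + £12,000 × 3,277/9,040 = £215,950.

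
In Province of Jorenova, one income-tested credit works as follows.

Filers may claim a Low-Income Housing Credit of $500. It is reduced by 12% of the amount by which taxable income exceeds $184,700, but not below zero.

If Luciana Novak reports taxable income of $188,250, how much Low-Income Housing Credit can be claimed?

$74

Low-Income Housing Credit: 12% of the $3,550 excess over $184,700 is $426; credit = $500 − $426 = $74.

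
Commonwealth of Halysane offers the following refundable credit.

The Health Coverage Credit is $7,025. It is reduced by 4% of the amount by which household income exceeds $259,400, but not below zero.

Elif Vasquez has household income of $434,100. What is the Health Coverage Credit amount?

$37

Health Coverage Credit: 4% of the $174,700 excess over $259,400 is $6,988; credit = $7,025 − $6,988 = $37.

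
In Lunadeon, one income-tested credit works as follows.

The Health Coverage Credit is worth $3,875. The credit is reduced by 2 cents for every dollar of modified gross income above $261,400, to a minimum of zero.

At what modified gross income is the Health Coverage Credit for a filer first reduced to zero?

$455,150

The credit falls by 2% of each dollar above $261,400, so it reaches zero when the excess is $3,875 / 2% = $193,750: income = $261,400 + $193,750 = $455,150.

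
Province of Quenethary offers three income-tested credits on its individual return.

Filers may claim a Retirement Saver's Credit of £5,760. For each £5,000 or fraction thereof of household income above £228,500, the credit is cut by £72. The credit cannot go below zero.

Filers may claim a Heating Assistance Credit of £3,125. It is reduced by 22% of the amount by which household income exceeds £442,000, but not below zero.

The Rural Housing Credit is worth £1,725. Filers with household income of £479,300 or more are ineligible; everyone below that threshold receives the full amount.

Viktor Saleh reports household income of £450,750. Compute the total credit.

£5,445

Retirement Saver's Credit: income exceeds £228,500 by £222,250, which is 45 full-or-partial £5,000 increments; reduction = 45 × £72 = £3,240, leaving £2,520.
Heating Assistance Credit: 22% of the £8,750 excess over £442,000 is £1,925; credit = £3,125 − £1,925 = £1,200.
Rural Housing Credit: £450,750 is below the £479,300 cutoff, so the full £1,725 applies.
Total: £2,520 + £1,200 + £1,725 = £5,445.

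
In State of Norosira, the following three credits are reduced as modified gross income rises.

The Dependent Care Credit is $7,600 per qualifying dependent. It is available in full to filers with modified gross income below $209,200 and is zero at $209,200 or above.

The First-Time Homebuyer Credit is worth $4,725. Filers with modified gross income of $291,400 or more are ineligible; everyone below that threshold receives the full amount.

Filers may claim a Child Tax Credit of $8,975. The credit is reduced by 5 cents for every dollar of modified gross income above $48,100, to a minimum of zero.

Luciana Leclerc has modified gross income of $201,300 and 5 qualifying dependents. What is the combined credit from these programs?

$44,040

Dependent Care Credit: base = 5 × $7,600 = $38,000. $201,300 is below the $209,200 cutoff, so the full $38,000 applies.
First-Time Homebuyer Credit: $201,300 is below the $291,400 cutoff, so the full $4,725 applies.
Child Tax Credit: 5% of the $153,200 excess over $48,100 is $7,660; credit = $8,975 − $7,660 = $1,315.
Total: $38,000 + $4,725 + $1,315 = $44,040.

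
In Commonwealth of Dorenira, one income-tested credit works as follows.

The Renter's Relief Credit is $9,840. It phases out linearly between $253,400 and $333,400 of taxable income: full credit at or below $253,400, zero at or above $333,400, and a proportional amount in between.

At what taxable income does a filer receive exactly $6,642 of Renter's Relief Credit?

$279,400

$6,642 is 6,642/9,840 of the full $9,840, so 3,198/9,840 of the $80,000 range has been used: income = $253,400 + $80,000 × 3,198/9,840 = $279,400.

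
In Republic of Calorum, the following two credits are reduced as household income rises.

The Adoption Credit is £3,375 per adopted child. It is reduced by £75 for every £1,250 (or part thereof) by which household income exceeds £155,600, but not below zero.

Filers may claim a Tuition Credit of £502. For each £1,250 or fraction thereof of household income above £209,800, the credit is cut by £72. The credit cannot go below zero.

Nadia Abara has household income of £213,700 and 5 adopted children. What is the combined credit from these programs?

Adoption Credit: base = 5 × £3,375 = £16,875. income exceeds £155,600 by £58,100, which is 47 full-or-partial £1,250 increments; reduction = 47 × £75 = £3,525, leaving £13,350.
Tuition Credit: income exceeds £209,800 by £3,900, which is 4 full-or-partial £1,250 increments; reduction = 4 × £72 = £288, leaving £214.
Total: £13,350 + £214 = £13,564.

£13,564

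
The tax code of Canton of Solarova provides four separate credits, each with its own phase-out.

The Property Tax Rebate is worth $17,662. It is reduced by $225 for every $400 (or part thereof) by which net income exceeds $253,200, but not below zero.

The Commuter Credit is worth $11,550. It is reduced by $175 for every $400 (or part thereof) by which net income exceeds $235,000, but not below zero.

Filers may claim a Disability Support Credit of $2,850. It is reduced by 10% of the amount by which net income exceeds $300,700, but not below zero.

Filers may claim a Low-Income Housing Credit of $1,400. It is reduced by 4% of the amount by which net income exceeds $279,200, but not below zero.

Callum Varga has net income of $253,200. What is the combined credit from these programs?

Property Tax Rebate: $253,200 is at or below the $253,200 threshold, so the full $17,662 applies.
Commuter Credit: income exceeds $235,000 by $18,200, which is 46 full-or-partial $400 increments; reduction = 46 × $175 = $8,050, leaving $3,500.
Disability Support Credit: $253,200 is at or below the $300,700 threshold, so the full $2,850 applies.
Low-Income Housing Credit: $253,200 is at or below the $279,200 threshold, so the full $1,400 applies.
Total: $17,662 + $3,500 + $2,850 + $1,400 = $25,412.

$25,412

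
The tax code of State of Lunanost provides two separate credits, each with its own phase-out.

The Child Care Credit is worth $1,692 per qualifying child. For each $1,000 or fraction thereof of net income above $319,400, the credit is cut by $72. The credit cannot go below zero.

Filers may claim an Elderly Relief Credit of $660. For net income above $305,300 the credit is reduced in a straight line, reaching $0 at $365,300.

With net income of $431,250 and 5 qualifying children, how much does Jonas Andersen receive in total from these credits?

Child Care Credit: base = 5 × $1,692 = $8,460. income exceeds $319,400 by $111,850, which is 112 full-or-partial $1,000 increments; reduction = 112 × $72 = $8,064, leaving $396.
Elderly Relief Credit: $431,250 is at or above $365,300, so the credit is $0.
Total: $396 + $0 = $396.

$396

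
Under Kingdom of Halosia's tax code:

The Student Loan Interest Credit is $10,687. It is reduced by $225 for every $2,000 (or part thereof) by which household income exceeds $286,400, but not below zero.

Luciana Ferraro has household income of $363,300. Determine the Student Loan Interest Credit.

$1,912

Student Loan Interest Credit: income exceeds $286,400 by $76,900, which is 39 full-or-partial $2,000 increments; reduction = 39 × $225 = $8,775, leaving $1,912.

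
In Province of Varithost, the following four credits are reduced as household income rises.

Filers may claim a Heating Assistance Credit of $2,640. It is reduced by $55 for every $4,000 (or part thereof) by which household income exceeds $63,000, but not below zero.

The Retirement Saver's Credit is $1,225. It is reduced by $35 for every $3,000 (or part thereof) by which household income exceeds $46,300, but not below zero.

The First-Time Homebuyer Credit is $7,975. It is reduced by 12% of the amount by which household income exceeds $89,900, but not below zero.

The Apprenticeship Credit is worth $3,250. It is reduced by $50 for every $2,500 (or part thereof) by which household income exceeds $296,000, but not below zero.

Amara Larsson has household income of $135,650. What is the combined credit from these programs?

Heating Assistance Credit: income exceeds $63,000 by $72,650, which is 19 full-or-partial $4,000 increments; reduction = 19 × $55 = $1,045, leaving $1,595.
Retirement Saver's Credit: income exceeds $46,300 by $89,350, which is 30 full-or-partial $3,000 increments; reduction = 30 × $35 = $1,050, leaving $175.
First-Time Homebuyer Credit: 12% of the $45,750 excess over $89,900 is $5,490; credit = $7,975 − $5,490 = $2,485.
Apprenticeship Credit: $135,650 is at or below the $296,000 threshold, so the full $3,250 applies.
Total: $1,595 + $175 + $2,485 + $3,250 = $7,505.

$7,505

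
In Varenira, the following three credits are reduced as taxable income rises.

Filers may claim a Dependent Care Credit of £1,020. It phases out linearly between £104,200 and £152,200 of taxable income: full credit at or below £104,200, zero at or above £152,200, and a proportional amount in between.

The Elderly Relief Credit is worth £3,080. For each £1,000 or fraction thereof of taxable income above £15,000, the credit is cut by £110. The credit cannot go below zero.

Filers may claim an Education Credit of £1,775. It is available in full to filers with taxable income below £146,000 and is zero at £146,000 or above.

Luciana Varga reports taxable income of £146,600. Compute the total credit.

£119

Dependent Care Credit: £146,600 is £42,400 into a £48,000 phase-out range, leaving 5,600/48,000 of the credit: £1,020 × 5,600/48,000 = £119.
Elderly Relief Credit: income exceeds £15,000 by £131,600 → 132 increments × £110 = £14,520 ≥ base, so the credit is £0.
Education Credit: £146,600 meets or exceeds the £146,000 cutoff, so the credit is £0.
Total: £119 + £0 + £0 = £119.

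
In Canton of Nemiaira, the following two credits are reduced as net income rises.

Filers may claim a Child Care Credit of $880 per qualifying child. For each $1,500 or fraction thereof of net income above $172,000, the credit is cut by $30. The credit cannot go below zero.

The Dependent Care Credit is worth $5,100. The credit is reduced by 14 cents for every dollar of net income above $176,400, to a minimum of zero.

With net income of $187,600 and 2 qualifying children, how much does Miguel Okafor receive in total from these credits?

$4,962

Child Care Credit: base = 2 × $880 = $1,760. income exceeds $172,000 by $15,600, which is 11 full-or-partial $1,500 increments; reduction = 11 × $30 = $330, leaving $1,430.
Dependent Care Credit: 14% of the $11,200 excess over $176,400 is $1,568; credit = $5,100 − $1,568 = $3,532.
Total: $1,430 + $3,532 = $4,962.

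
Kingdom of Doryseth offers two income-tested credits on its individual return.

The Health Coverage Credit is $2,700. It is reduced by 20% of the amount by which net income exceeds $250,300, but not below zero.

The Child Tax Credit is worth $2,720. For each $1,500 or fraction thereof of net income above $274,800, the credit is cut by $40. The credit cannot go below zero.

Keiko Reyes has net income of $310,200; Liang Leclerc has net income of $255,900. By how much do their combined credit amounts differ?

Keiko ($310,200): Health Coverage Credit: 20% of the $59,900 excess over $250,300 is $11,980 ≥ base, so the credit is $0. Child Tax Credit: income exceeds $274,800 by $35,400, which is 24 full-or-partial $1,500 increments; reduction = 24 × $40 = $960, leaving $1,760. total $0 + $1,760 = $1,760
Liang ($255,900): Health Coverage Credit: 20% of the $5,600 excess over $250,300 is $1,120; credit = $2,700 − $1,120 = $1,580. Child Tax Credit: $255,900 is at or below the $274,800 threshold, so the full $2,720 applies. total $1,580 + $2,720 = $4,300
Difference: |$1,760 − $4,300| = $2,540.

$2,540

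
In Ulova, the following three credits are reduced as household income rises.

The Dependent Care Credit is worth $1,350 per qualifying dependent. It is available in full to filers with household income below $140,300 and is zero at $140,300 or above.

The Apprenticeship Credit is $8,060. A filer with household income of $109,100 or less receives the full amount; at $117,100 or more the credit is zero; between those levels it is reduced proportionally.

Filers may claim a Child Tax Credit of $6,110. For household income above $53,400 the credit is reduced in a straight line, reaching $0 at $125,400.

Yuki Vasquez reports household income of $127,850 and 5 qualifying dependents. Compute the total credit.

$6,750

Dependent Care Credit: base = 5 × $1,350 = $6,750. $127,850 is below the $140,300 cutoff, so the full $6,750 applies.
Apprenticeship Credit: $127,850 is at or above $117,100, so the credit is $0.
Child Tax Credit: $127,850 is at or above $125,400, so the credit is $0.
Total: $6,750 + $0 + $0 = $6,750.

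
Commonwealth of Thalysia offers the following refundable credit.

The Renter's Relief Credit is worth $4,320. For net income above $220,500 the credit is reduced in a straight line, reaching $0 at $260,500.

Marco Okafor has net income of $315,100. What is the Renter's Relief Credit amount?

$0

Renter's Relief Credit: $315,100 is at or above $260,500, so the credit is $0.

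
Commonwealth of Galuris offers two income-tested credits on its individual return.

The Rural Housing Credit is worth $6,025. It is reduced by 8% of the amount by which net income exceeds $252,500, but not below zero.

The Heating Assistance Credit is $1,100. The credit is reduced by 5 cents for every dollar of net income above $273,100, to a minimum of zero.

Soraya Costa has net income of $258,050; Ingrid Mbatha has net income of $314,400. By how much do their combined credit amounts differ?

Soraya ($258,050): Rural Housing Credit: 8% of the $5,550 excess over $252,500 is $444; credit = $6,025 − $444 = $5,581. Heating Assistance Credit: $258,050 is at or below the $273,100 threshold, so the full $1,100 applies. total $5,581 + $1,100 = $6,681
Ingrid ($314,400): Rural Housing Credit: 8% of the $61,900 excess over $252,500 is $4,952; credit = $6,025 − $4,952 = $1,073. Heating Assistance Credit: 5% of the $41,300 excess over $273,100 is $2,065 ≥ base, so the credit is $0. total $1,073 + $0 = $1,073
Difference: |$6,681 − $1,073| = $5,608.

$5,608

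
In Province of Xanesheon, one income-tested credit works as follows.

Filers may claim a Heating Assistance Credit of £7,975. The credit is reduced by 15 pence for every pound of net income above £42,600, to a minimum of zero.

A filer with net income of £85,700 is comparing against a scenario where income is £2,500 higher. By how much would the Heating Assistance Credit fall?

At £85,700 — 15% of the £43,100 excess over £42,600 is £6,465; credit = £7,975 − £6,465 = £1,510.
At £88,200 — 15% of the £45,600 excess over £42,600 is £6,840; credit = £7,975 − £6,840 = £1,135.
Lost: £1,510 − £1,135 = £375.

£375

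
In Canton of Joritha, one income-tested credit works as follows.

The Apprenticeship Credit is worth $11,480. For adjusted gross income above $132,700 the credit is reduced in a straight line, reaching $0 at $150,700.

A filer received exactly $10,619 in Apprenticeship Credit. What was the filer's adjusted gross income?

$134,050

$10,619 is 10,619/11,480 of the full $11,480, so 861/11,480 of the $18,000 range has been used: income = $132,700 + $18,000 × 861/11,480 = $134,050.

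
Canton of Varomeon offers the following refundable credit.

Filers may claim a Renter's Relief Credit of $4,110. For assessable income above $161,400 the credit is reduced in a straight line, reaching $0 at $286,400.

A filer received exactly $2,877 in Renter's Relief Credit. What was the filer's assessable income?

$198,900

$2,877 is 2,877/4,110 of the full $4,110, so 1,233/4,110 of the $125,000 range has been used: income = $161,400 + $125,000 × 1,233/4,110 = $198,900.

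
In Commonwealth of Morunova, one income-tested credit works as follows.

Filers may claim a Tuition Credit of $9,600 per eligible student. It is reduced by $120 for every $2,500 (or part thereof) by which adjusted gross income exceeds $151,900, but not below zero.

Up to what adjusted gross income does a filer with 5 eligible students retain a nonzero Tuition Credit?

$1,149,400

Full credit = 5 × $9,600 = $48,000.
After 399 increments the reduction is 399 × $120 = $47,880, leaving $120; one more increment wipes it out. Increment 399 ends at excess 399 × $2,500 = $997,500, so the highest qualifying income is $151,900 + $997,500 = $1,149,400.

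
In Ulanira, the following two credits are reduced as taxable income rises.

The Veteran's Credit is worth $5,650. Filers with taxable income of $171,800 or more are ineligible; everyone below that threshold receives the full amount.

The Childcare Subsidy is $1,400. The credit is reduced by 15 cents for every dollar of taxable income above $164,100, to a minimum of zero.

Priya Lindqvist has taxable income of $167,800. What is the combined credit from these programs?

Veteran's Credit: $167,800 is below the $171,800 cutoff, so the full $5,650 applies.
Childcare Subsidy: 15% of the $3,700 excess over $164,100 is $555; credit = $1,400 − $555 = $845.
Total: $5,650 + $845 = $6,495.

$6,495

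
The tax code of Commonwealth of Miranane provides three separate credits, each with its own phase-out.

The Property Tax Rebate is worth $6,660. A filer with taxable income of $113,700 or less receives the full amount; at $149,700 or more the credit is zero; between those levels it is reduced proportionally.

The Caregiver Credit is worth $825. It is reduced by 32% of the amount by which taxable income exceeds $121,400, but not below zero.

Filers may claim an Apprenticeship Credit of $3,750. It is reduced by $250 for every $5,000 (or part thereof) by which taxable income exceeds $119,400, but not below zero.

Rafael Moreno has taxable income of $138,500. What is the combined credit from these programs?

$4,822

Property Tax Rebate: $138,500 is $24,800 into a $36,000 phase-out range, leaving 11,200/36,000 of the credit: $6,660 × 11,200/36,000 = $2,072.
Caregiver Credit: 32% of the $17,100 excess over $121,400 is $5,472 ≥ base, so the credit is $0.
Apprenticeship Credit: income exceeds $119,400 by $19,100, which is 4 full-or-partial $5,000 increments; reduction = 4 × $250 = $1,000, leaving $2,750.
Total: $2,072 + $0 + $2,750 = $4,822.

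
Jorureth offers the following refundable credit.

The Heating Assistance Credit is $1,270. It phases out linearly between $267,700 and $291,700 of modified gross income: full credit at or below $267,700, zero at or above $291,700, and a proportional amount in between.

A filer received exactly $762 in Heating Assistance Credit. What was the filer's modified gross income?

$762 is 762/1,270 of the full $1,270, so 508/1,270 of the $24,000 range has been used: income = $267,700 + $24,000 × 508/1,270 = $277,300.

$277,300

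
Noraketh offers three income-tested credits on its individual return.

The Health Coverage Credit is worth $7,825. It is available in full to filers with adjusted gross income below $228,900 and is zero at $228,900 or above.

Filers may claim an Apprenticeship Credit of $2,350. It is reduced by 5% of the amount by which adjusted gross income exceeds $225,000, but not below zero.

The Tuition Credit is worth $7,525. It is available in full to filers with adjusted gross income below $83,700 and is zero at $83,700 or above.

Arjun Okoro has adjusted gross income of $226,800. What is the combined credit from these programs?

$10,085

Health Coverage Credit: $226,800 is below the $228,900 cutoff, so the full $7,825 applies.
Apprenticeship Credit: 5% of the $1,800 excess over $225,000 is $90; credit = $2,350 − $90 = $2,260.
Tuition Credit: $226,800 meets or exceeds the $83,700 cutoff, so the credit is $0.
Total: $7,825 + $2,260 + $0 = $10,085.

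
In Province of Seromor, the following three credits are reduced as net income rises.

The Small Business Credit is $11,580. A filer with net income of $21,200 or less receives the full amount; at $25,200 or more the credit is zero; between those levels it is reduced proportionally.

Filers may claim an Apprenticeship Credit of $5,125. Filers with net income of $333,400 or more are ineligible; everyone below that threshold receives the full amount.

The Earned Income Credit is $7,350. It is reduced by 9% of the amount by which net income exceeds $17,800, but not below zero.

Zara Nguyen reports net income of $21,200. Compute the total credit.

$23,749

Small Business Credit: $21,200 is at or below the $21,200 threshold, so the full $11,580 applies.
Apprenticeship Credit: $21,200 is below the $333,400 cutoff, so the full $5,125 applies.
Earned Income Credit: 9% of the $3,400 excess over $17,800 is $306; credit = $7,350 − $306 = $7,044.
Total: $11,580 + $5,125 + $7,044 = $23,749.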